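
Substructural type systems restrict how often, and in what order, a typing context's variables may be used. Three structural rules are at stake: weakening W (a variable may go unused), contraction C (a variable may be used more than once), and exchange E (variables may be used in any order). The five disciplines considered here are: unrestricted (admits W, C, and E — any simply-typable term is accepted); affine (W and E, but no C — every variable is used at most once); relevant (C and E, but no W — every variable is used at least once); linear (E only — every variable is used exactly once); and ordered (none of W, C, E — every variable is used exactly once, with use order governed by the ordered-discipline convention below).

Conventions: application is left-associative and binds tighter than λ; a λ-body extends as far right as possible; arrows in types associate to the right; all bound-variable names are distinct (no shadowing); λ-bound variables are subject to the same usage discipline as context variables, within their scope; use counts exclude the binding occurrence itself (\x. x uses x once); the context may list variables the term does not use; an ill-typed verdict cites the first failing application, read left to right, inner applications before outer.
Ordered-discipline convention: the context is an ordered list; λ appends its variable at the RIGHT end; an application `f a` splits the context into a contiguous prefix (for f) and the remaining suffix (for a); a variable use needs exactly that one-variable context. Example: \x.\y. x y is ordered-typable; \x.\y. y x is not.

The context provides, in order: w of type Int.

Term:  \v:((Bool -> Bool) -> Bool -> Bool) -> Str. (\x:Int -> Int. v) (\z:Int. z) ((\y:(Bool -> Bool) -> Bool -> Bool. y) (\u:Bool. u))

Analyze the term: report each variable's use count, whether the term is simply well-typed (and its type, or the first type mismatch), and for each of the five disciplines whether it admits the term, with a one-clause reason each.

variable uses: w: 0×; v (bound): 1×; x (bound): 0×; z (bound): 1×; y (bound): 1×; u (bound): 1×
uses in reading order: v, z, y, u
typing: ill-typed: argument of type Bool -> Bool where (Bool -> Bool) -> Bool -> Bool is required
ordered: ✗ — fails simple typing
linear: ✗ — a type mismatch blocks all five
affine: ✗ — the type mismatch rejects it
relevant: ✗ — not simply typable
unrestricted: ✗ — fails simple typing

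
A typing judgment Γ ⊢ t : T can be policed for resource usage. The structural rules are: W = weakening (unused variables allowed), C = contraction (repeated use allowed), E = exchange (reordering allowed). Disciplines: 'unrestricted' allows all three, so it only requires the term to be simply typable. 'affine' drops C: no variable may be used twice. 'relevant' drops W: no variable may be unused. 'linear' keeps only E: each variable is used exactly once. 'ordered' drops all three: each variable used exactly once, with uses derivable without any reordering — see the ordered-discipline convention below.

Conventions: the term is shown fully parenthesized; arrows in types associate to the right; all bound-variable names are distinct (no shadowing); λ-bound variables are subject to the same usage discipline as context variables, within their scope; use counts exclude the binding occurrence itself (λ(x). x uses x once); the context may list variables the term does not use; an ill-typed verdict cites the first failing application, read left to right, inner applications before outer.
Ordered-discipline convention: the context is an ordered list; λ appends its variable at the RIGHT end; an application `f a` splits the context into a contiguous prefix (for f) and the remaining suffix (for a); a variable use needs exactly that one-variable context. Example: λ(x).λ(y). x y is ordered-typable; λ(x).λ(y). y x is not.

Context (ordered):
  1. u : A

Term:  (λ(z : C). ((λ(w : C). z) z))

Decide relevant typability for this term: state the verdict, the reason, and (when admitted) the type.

no — u, w never used (weakening)
usage: u: 0×, z (bound): 2×, w (bound): 0×
uses in reading order: z, z
typing: well-typed at C → C
summary: ordered ✗, linear ✗, affine ✗, relevant ✗, unrestricted ✓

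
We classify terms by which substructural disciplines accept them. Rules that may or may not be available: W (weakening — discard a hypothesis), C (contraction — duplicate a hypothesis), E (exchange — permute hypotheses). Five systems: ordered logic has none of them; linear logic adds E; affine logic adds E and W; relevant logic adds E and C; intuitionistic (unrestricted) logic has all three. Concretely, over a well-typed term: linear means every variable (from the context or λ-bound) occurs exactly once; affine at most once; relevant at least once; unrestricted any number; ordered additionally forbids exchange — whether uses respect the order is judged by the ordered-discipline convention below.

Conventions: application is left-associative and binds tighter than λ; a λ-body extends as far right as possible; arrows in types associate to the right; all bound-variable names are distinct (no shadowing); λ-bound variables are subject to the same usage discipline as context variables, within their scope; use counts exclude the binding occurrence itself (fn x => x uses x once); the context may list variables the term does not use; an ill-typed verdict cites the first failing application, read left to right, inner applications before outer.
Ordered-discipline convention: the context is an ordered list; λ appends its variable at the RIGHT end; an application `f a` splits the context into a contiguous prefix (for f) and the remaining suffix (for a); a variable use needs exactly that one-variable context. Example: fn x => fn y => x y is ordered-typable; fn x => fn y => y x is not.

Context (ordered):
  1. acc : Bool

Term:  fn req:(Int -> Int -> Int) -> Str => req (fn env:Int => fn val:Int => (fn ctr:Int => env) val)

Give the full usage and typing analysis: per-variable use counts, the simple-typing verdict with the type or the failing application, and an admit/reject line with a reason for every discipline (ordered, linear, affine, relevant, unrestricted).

usage: acc ×0; req (bound) ×1; env (bound) ×1; val (bound) ×1; ctr (bound) ×0
uses in reading order: req, env, val
typing: the term checks, with type ((Int -> Int -> Int) -> Str) -> Str
ordered ✗ (unused: acc, ctr — weakening required)
linear ✗ (unused: acc, ctr — weakening required)
affine ✓ (acc, req, env, val, ctr: no repeats, contraction unneeded)
relevant ✗ (unused: acc, ctr — weakening required)
unrestricted ✓ (typability at ((Int -> Int -> Int) -> Str) -> Str is all that's needed)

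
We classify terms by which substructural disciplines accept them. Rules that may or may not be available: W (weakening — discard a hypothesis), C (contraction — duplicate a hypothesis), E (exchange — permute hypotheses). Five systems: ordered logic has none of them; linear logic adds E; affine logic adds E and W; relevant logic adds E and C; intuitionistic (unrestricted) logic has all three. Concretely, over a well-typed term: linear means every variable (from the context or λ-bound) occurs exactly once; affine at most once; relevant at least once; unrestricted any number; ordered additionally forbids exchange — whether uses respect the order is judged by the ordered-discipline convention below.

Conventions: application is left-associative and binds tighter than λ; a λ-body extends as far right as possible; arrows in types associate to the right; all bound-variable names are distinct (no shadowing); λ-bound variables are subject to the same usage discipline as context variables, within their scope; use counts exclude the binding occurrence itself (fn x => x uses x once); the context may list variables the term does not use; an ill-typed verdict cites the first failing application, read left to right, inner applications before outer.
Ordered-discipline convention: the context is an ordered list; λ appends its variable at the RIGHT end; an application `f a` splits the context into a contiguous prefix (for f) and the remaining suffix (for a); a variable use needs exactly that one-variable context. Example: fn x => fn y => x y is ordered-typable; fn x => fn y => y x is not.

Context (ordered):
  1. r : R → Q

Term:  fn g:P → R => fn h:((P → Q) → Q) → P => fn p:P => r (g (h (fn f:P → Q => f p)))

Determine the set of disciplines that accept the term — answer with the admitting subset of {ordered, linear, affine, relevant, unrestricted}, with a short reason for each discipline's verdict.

accepted by: linear, affine, relevant, unrestricted
use counts: r: 1, g (λ-bound): 1, h (λ-bound): 1, p (λ-bound): 1, f (λ-bound): 1
order of uses: r, g, h, f, p
typing: ✓ — (P → R) → (((P → Q) → Q) → P) → P → Q
ordered: ✗, no ordered split (uses run r, g, h, f, p)
linear: ✓, each of r, g, h, p, f used exactly once
affine: ✓, at most one use each (r, g, h, p, f)
relevant: ✓, every one of r, g, h, p, f appears
unrestricted: ✓, simply typable at (P → R) → (((P → Q) → Q) → P) → P → Q; W, C, E all held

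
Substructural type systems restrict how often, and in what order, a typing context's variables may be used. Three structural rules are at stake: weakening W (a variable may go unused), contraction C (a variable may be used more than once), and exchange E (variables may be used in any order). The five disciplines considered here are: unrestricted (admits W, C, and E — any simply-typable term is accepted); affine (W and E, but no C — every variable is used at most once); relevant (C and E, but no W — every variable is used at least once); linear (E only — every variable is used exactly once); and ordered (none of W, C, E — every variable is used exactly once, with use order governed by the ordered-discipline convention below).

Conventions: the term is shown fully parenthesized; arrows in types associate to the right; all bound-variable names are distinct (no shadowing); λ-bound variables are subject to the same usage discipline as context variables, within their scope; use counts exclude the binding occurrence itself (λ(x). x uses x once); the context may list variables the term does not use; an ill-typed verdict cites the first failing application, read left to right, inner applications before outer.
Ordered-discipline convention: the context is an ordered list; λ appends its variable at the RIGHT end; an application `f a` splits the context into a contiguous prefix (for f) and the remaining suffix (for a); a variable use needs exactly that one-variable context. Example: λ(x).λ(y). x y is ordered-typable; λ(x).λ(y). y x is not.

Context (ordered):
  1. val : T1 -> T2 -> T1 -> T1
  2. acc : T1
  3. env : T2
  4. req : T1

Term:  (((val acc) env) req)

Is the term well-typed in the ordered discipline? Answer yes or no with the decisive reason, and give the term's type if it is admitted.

yes — val, acc, env, req once each; derivable with no W/C/E; term : T1
usage: val: 1, acc: 1, env: 1, req: 1
uses in reading order: val, acc, env, req
typing: well-typed — term : T1
all disciplines: ordered ✓, linear ✓, affine ✓, relevant ✓, unrestricted ✓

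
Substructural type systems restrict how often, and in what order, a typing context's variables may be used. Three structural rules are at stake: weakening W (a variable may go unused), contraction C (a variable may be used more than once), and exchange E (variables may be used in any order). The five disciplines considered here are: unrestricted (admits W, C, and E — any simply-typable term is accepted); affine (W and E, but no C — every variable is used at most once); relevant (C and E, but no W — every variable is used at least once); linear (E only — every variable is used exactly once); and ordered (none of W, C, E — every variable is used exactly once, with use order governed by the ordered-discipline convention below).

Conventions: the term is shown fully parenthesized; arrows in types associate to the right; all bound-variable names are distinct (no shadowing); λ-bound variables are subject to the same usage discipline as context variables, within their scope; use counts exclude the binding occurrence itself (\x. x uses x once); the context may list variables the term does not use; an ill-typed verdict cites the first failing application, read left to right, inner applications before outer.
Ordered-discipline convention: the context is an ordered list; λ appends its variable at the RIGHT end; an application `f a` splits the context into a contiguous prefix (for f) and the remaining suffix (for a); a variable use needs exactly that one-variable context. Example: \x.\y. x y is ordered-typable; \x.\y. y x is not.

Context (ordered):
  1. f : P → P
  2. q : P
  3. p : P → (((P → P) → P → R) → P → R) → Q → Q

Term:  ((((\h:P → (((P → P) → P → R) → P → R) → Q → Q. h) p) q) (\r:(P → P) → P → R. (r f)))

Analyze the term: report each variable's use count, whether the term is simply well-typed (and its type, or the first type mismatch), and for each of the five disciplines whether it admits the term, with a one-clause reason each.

variable uses: f=1, q=1, p=1, h [bound]=1, r [bound]=1
use order (left to right): h, p, q, r, f
typing: well-typed at Q → Q
ordered: ✗, no ordered split (uses run h, p, q, r, f)
linear: ✓, each of f, q, p, h, r used exactly once
affine: ✓, at most one use each (f, q, p, h, r)
relevant: ✓, every one of f, q, p, h, r appears
unrestricted: ✓, well-typed at Q → Q; no restrictions here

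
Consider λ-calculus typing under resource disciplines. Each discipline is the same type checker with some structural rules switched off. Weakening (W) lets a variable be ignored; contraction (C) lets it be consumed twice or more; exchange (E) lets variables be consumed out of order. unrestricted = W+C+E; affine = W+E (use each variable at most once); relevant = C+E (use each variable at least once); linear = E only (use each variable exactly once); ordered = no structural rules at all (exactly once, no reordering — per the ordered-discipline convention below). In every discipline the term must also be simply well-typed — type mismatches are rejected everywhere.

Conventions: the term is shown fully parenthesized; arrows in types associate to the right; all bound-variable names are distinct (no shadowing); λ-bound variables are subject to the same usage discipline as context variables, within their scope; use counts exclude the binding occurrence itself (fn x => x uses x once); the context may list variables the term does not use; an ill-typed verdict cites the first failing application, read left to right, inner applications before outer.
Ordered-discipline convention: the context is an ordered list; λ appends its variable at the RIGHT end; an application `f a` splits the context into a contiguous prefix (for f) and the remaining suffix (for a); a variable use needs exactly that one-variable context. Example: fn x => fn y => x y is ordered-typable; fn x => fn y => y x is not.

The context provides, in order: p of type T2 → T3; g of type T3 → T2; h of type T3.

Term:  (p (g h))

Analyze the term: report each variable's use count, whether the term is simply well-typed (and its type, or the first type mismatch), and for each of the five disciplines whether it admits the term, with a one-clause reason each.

use counts: p ×1; g ×1; h ×1
use order (left to right): p, g, h
typing: well-typed — term : T3
ordered ✓ (p, g, h: once each, no exchange needed)
linear ✓ (single use per variable (p, g, h))
affine ✓ (at most one use each (p, g, h))
relevant ✓ (at least one use each (p, g, h))
unrestricted ✓ (well-typed at T3; no restrictions here)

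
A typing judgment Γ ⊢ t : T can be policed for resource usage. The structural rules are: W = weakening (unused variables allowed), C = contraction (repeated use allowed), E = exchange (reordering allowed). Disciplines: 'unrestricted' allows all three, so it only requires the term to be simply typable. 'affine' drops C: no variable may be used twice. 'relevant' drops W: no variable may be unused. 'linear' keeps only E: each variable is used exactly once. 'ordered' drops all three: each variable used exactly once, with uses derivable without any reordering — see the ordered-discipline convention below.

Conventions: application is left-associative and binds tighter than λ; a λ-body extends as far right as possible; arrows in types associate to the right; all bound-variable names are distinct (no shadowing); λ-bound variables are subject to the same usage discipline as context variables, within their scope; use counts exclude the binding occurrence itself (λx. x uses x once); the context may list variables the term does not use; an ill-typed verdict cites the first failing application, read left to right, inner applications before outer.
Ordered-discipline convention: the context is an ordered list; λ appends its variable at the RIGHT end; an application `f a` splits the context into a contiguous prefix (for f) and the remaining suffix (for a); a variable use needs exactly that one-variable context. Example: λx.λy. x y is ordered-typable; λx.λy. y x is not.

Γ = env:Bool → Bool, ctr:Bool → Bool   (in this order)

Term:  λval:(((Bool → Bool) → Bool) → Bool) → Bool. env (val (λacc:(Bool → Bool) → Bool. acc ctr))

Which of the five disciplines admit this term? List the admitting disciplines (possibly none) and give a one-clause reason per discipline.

admitting disciplines: linear, affine, relevant, unrestricted
variable uses: env ×1, ctr ×1, val (bound) ×1, acc (bound) ×1
uses in reading order: env, val, acc, ctr
typing: well-typed at ((((Bool → Bool) → Bool) → Bool) → Bool) → Bool
ordered: ✗, needs exchange: uses follow env, val, acc, ctr
linear: ✓, env, ctr, val, acc: one use apiece
affine: ✓, no duplicate uses among env, ctr, val, acc
relevant: ✓, none of env, ctr, val, acc goes unused
unrestricted: ✓, well-typed at ((((Bool → Bool) → Bool) → Bool) → Bool) → Bool; no restrictions here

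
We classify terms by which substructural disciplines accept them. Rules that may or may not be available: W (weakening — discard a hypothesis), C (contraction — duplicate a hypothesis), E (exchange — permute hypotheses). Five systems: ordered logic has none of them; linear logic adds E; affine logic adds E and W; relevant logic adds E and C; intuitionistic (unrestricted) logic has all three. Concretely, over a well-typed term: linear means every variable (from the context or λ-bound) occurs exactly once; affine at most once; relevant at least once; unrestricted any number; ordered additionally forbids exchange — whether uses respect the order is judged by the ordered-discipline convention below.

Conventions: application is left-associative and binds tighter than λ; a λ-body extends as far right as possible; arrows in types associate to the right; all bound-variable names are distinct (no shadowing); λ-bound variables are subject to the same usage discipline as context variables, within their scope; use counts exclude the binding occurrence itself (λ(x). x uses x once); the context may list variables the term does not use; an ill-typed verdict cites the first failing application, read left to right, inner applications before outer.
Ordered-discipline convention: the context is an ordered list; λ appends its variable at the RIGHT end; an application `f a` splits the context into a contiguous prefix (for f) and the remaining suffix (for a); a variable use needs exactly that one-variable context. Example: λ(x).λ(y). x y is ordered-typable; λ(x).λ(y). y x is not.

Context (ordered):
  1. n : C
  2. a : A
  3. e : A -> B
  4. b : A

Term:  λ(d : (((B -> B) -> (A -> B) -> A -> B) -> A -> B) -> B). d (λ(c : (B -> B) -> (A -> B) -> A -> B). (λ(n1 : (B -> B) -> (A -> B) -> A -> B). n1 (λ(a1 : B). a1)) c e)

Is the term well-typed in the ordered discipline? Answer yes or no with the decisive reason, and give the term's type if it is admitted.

no — needs weakening: n, a, b unused
counts: n: 0; a: 0; e: 1; b: 0; d (bound): 1; c (bound): 1; n1 (bound): 1; a1 (bound): 1
use order (left to right): d, n1, a1, c, e
typing: well-typed — term : ((((B -> B) -> (A -> B) -> A -> B) -> A -> B) -> B) -> B
summary: ordered ✗, linear ✗, affine ✓, relevant ✗, unrestricted ✓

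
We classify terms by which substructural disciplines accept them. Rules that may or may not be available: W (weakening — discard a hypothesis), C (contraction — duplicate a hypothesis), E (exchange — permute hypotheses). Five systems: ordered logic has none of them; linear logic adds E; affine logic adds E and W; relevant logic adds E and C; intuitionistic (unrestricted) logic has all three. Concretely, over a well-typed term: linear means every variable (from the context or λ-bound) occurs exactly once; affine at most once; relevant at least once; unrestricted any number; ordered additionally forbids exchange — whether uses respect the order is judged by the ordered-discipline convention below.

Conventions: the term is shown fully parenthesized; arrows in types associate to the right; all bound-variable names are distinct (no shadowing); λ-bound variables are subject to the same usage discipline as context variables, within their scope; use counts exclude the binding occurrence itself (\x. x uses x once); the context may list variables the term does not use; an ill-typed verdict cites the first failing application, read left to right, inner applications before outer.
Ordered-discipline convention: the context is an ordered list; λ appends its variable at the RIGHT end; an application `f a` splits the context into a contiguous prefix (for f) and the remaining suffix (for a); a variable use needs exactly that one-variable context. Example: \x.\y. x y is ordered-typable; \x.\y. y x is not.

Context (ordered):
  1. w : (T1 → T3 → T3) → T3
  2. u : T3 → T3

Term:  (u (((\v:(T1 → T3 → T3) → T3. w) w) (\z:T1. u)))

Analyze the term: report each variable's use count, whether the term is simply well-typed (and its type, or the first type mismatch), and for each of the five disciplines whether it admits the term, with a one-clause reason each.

use counts: w: 2×, u: 2×, v (bound): 0×, z (bound): 0×
use order (left to right): u, w, w, u
typing: well-typed — term : T3
ordered ✗ (w ×2, u ×2 used more than once (contraction); v, z never used (weakening))
linear ✗ (w ×2, u ×2 used more than once (contraction); v, z never used (weakening))
affine ✗ (w ×2, u ×2 used more than once (contraction))
relevant ✗ (v, z never used (weakening))
unrestricted ✓ (type-checks (T3) and nothing is barred)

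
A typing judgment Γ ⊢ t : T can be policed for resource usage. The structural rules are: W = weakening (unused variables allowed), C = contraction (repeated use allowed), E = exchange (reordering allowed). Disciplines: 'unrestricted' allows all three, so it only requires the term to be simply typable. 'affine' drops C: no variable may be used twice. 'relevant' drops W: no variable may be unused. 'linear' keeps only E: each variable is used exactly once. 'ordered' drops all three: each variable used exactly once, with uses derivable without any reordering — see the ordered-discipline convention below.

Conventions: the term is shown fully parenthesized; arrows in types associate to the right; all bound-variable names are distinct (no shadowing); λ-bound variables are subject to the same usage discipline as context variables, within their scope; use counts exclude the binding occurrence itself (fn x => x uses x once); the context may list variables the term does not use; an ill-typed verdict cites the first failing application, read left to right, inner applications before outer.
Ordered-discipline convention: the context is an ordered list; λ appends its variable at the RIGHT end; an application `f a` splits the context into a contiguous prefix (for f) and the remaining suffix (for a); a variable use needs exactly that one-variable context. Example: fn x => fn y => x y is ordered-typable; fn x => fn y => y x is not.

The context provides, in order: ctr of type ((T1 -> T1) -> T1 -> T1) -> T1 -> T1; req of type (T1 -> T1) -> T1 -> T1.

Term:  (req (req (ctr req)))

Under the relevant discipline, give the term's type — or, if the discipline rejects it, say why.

term : T1 -> T1
use counts: ctr ×1, req ×3
order of uses: req, req, ctr, req
typing: the term checks, with type T1 -> T1
across the five disciplines: ordered ✗ · linear ✗ · affine ✗ · relevant ✓ · unrestricted ✓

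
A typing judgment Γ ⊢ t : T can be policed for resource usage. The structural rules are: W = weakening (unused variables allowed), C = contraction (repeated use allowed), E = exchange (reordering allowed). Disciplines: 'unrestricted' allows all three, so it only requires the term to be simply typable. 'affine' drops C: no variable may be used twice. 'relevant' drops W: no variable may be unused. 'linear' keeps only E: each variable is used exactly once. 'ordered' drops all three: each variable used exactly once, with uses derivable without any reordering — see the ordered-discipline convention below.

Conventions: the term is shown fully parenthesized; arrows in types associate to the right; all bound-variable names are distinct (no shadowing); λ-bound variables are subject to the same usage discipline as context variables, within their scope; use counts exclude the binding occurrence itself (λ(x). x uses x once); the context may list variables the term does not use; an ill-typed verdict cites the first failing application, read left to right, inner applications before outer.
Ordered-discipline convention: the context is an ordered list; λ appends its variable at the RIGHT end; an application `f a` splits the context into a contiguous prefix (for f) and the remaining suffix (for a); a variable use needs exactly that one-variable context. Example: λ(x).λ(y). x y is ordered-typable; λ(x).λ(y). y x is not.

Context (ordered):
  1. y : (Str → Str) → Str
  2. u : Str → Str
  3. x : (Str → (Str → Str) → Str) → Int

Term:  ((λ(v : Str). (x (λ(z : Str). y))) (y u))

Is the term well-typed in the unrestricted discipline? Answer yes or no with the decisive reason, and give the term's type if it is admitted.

yes — type-checks (Int) and nothing is barred; term : Int
use counts: y: 2; u: 1; x: 1; v (bound): 0; z (bound): 0
order of uses: x, y, y, u
typing: ✓ — Int
across the five disciplines: ordered ✗, linear ✗, affine ✗, relevant ✗, unrestricted ✓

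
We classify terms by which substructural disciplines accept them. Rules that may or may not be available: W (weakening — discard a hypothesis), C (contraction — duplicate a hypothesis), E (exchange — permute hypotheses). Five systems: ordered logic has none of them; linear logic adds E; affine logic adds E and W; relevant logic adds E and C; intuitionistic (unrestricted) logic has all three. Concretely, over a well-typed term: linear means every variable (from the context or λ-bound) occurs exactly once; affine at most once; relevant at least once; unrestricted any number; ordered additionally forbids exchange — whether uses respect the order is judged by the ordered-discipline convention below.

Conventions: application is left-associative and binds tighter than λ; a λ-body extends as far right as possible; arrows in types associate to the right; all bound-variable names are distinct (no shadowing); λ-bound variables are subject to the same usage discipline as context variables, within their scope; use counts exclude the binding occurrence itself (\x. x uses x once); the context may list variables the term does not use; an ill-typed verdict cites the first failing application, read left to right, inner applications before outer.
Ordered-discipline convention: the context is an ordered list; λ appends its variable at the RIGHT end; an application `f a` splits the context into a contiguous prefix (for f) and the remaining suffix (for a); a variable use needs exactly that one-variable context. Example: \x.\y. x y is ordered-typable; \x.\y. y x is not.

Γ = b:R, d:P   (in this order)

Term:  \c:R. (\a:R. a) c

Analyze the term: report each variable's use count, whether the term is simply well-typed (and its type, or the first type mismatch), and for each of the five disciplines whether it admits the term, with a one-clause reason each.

use counts: b: 0; d: 0; c (bound): 1; a (bound): 1
order of uses: a, c
typing: well-typed — term : R -> R
ordered ✗ (unused: b, d — weakening required)
linear ✗ (unused: b, d — weakening required)
affine ✓ (at most one use each (b, d, c, a))
relevant ✗ (unused: b, d — weakening required)
unrestricted ✓ (simply typable at R -> R; W, C, E all held)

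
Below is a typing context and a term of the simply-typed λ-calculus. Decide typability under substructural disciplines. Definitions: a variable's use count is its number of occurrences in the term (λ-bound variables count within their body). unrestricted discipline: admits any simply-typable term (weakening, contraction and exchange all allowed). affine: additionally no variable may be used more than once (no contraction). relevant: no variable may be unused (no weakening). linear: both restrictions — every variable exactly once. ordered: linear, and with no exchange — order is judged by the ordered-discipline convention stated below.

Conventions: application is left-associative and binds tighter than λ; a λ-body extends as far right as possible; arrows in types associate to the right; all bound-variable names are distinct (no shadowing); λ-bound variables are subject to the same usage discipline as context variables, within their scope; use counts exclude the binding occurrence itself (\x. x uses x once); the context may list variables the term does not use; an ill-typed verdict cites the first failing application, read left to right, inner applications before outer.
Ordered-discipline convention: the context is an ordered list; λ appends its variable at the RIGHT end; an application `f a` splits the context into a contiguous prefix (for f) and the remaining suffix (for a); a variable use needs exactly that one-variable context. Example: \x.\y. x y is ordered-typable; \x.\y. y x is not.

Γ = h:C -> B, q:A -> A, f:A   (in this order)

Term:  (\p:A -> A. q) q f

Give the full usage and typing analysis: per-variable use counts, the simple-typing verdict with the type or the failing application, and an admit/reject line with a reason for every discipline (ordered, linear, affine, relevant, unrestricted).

use counts: h: 0, q: 2, f: 1, p [bound]: 0
uses in reading order: q, q, f
typing: the term checks, with type A
ordered: ✗, q ×2 used more than once (contraction); h, p never used (weakening)
linear: ✗, q ×2 used more than once (contraction); h, p never used (weakening)
affine: ✗, q ×2 used more than once (contraction)
relevant: ✗, h, p never used (weakening)
unrestricted: ✓, simply typable at A; W, C, E all held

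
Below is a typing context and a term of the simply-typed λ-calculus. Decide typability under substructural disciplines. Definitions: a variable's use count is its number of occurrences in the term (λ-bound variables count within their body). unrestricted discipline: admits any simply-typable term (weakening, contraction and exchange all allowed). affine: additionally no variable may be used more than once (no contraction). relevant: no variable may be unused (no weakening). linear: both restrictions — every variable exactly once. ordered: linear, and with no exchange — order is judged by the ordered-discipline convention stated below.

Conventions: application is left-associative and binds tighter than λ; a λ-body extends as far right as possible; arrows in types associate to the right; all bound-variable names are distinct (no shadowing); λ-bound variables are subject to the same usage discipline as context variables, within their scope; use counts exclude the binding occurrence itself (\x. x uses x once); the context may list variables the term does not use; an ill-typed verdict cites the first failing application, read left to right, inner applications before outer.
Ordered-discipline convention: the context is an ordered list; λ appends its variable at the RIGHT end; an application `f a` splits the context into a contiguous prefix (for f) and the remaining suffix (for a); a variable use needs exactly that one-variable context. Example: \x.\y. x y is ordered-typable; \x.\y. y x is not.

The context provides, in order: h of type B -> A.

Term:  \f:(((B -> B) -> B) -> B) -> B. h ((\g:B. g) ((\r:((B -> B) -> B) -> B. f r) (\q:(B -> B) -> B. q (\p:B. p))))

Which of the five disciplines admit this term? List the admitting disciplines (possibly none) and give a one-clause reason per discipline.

admitted in: ordered, linear, affine, relevant, unrestricted
counts: h: 1, f (bound): 1, g (bound): 1, r (bound): 1, q (bound): 1, p (bound): 1
uses in reading order: h, g, f, r, q, p
typing: well-typed at ((((B -> B) -> B) -> B) -> B) -> A
ordered: ✓ — one use each (h, f, g, r, q, p); ordered split holds
linear: ✓ — h, f, g, r, q, p: one use apiece
affine: ✓ — none of h, f, g, r, q, p used more than once
relevant: ✓ — every one of h, f, g, r, q, p appears
unrestricted: ✓ — typability at ((((B -> B) -> B) -> B) -> B) -> A is all that's needed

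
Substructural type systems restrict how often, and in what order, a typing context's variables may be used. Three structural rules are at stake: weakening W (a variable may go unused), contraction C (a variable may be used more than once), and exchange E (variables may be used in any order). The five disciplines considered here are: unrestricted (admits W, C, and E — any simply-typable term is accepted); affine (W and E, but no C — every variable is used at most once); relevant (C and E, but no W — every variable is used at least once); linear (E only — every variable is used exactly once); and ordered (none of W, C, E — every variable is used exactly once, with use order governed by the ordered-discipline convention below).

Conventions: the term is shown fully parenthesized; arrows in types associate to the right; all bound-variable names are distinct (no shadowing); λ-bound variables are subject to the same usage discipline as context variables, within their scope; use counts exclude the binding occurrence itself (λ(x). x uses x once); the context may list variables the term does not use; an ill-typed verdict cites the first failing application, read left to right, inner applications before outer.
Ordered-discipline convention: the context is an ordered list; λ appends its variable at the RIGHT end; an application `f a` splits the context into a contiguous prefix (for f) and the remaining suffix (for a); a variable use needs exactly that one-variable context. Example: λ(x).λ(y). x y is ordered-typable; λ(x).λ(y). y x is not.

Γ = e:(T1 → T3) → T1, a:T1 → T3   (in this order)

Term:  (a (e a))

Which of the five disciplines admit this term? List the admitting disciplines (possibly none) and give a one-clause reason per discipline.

admitting disciplines: relevant, unrestricted
variable uses: e ×1; a ×2
uses in reading order: a, e, a
typing: well-typed — term : T3
ordered ✗ (a ×2 used more than once (contraction))
linear ✗ (a ×2 used more than once (contraction))
affine ✗ (a ×2 used more than once (contraction))
relevant ✓ (every one of e, a appears)
unrestricted ✓ (typability at T3 is all that's needed)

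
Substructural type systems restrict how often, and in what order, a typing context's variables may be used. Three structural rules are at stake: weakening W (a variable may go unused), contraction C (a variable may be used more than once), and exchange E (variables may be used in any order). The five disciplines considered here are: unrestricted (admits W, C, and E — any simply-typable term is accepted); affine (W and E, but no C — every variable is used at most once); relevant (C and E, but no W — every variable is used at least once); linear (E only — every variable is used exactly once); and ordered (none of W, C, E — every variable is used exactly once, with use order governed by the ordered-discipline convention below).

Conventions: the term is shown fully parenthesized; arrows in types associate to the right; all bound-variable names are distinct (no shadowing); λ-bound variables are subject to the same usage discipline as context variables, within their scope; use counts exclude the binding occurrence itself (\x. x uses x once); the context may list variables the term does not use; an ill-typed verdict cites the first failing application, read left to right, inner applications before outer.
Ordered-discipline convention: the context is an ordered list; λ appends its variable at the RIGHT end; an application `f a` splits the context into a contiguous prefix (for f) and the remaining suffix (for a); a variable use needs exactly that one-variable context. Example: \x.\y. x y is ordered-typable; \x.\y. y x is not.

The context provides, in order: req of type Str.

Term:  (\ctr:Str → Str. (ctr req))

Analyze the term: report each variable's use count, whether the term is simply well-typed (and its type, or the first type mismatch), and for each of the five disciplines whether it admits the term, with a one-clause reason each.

variable uses: req ×1, ctr (bound) ×1
order of uses: ctr, req
typing: ✓ — (Str → Str) → Str
ordered: ✗, no ordered split (uses run ctr, req)
linear: ✓, each of req, ctr used exactly once
affine: ✓, no duplicate uses among req, ctr
relevant: ✓, req, ctr: all used, weakening unneeded
unrestricted: ✓, well-typed at (Str → Str) → Str; no restrictions here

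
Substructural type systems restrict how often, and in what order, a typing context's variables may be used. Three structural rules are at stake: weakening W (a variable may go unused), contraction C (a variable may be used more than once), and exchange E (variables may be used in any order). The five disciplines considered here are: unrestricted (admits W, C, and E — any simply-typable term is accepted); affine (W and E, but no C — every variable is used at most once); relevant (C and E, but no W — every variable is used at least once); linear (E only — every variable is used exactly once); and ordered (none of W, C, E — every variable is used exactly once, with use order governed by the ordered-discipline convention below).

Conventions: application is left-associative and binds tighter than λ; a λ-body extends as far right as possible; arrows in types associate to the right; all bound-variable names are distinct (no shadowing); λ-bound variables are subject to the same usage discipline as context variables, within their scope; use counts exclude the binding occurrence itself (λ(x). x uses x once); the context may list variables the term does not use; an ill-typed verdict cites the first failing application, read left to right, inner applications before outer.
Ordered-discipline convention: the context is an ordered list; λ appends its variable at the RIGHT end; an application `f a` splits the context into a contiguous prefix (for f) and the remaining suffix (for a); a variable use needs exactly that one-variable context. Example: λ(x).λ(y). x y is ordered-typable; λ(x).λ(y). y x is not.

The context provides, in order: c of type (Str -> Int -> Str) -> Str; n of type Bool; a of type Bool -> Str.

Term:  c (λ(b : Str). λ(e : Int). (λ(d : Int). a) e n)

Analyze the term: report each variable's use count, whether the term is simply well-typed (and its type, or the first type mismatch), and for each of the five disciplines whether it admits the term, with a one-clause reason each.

variable uses: c=1, n=1, a=1, b [bound]=0, e [bound]=1, d [bound]=0
left-to-right use order: c, a, e, n
typing: well-typed at Str
ordered ✗ (unused: b, d — weakening required)
linear ✗ (unused: b, d — weakening required)
affine ✓ (no duplicate uses among c, n, a, b, e, d)
relevant ✗ (unused: b, d — weakening required)
unrestricted ✓ (simply typable at Str; W, C, E all held)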